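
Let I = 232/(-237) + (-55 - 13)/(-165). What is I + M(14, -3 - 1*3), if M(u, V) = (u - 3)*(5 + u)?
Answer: 2716927/13035 ≈ 208.43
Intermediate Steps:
M(u, V) = (-3 + u)*(5 + u)
I = -7388/13035 (I = 232*(-1/237) - 68*(-1/165) = -232/237 + 68/165 = -7388/13035 ≈ -0.56678)
I + M(14, -3 - 1*3) = -7388/13035 + (-15 + 14² + 2*14) = -7388/13035 + (-15 + 196 + 28) = -7388/13035 + 209 = 2716927/13035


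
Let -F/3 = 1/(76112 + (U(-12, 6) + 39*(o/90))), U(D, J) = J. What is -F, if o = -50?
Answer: 9/228289 ≈ 3.9424e-5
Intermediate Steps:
F = -9/228289 (F = -3/(76112 + (6 + 39*(-50/90))) = -3/(76112 + (6 + 39*(-50*1/90))) = -3/(76112 + (6 + 39*(-5/9))) = -3/(76112 + (6 - 65/3)) = -3/(76112 - 47/3) = -3/228289/3 = -3*3/228289 = -9/228289 ≈ -3.9424e-5)
-F = -1*(-9/228289) = 9/228289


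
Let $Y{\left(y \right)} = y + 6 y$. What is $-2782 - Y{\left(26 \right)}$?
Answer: $-2964$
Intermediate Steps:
$Y{\left(y \right)} = 7 y$
$-2782 - Y{\left(26 \right)} = -2782 - 7 \cdot 26 = -2782 - 182 = -2964$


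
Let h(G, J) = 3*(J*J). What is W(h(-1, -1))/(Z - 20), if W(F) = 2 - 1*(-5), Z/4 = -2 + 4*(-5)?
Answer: -7/108 ≈ -0.064815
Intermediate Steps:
h(G, J) = 3*J**2
Z = -88 (Z = 4*(-2 + 4*(-5)) = 4*(-2 - 20) = 4*(-22) = -88)
W(F) = 7 (W(F) = 2 + 5 = 7)
W(h(-1, -1))/(Z - 20) = 7/(-88 - 20) = 7/(-108) = 7*(-1/108) = -7/108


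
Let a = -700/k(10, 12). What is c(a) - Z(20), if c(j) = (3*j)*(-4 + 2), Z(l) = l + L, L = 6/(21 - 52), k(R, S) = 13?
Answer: 122218/403 ≈ 303.27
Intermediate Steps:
L = -6/31 (L = 6/(-31) = 6*(-1/31) = -6/31 ≈ -0.19355)
Z(l) = -6/31 + l (Z(l) = l - 6/31 = -6/31 + l)
a = -700/13 ≈ -53.846
c(j) = -6*j (c(j) = (3*j)*(-2) = -6*j)
c(a) - Z(20) = -6*(-700/13) - (-6/31 + 20) = 4200/13 - 1*614/31 = 4200/13 - 614/31 = 122218/403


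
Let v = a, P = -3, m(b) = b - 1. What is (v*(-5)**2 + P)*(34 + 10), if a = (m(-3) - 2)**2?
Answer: 39468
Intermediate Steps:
m(b) = -1 + b
a = 36 (a = ((-1 - 3) - 2)**2 = (-4 - 2)**2 = (-6)**2 = 36)
v = 36
(v*(-5)**2 + P)*(34 + 10) = (36*(-5)**2 - 3)*(34 + 10) = (36*25 - 3)*44 = (900 - 3)*44 = 897*44 = 39468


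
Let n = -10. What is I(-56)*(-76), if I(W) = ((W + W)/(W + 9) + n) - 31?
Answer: 137940/47 ≈ 2934.9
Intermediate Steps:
I(W) = -41 + 2*W/(9 + W) (I(W) = ((W + W)/(W + 9) - 10) - 31 = ((2*W)/(9 + W) - 10) - 31 = (2*W/(9 + W) - 10) - 31 = (-10 + 2*W/(9 + W)) - 31 = -41 + 2*W/(9 + W))
I(-56)*(-76) = (3*(-123 - 13*(-56))/(9 - 56))*(-76) = (3*(-123 + 728)/(-47))*(-76) = (3*(-1/47)*605)*(-76) = -1815/47*(-76) = 137940/47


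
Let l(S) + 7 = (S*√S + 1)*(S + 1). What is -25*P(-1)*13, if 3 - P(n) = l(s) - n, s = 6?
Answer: -650 + 13650*√6 ≈ 32786.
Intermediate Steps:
l(S) = -7 + (1 + S)*(1 + S^(3/2)) (l(S) = -7 + (S*√S + 1)*(S + 1) = -7 + (S^(3/2) + 1)*(1 + S) = -7 + (1 + S^(3/2))*(1 + S) = -7 + (1 + S)*(1 + S^(3/2)))
P(n) = 3 + n - 42*√6 (P(n) = 3 - ((-6 + 6 + 6^(3/2) + 6^(5/2)) - n) = 3 - ((-6 + 6 + 6*√6 + 36*√6) - n) = 3 - (42*√6 - n) = 3 - (-n + 42*√6) = 3 + (n - 42*√6) = 3 + n - 42*√6)
-25*P(-1)*13 = -25*(3 - 1 - 42*√6)*13 = -25*(2 - 42*√6)*13 = (-50 + 1050*√6)*13 = -650 + 13650*√6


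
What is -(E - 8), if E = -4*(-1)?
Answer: 4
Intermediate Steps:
E = 4
-(E - 8) = -(4 - 8) = -1*(-4) = 4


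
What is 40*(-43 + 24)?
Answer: -760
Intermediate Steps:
40*(-43 + 24) = 40*(-19) = -760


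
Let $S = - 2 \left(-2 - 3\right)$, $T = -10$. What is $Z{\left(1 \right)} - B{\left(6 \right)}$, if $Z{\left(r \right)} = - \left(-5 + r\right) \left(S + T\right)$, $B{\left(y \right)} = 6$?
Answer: $-6$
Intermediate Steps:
$S = 10$ ($S = \left(-2\right) \left(-5\right) = 10$)
$Z{\left(r \right)} = 0$ ($Z{\left(r \right)} = - \left(-5 + r\right) \left(10 - 10\right) = - \left(-5 + r\right) 0 = \left(-1\right) 0 = 0$)
$Z{\left(1 \right)} - B{\left(6 \right)} = 0 - 6 = -6$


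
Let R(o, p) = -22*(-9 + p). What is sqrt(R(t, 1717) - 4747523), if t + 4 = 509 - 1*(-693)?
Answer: I*sqrt(4785099) ≈ 2187.5*I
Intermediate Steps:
t = 1198 (t = -4 + (509 - 1*(-693)) = -4 + (509 + 693) = -4 + 1202 = 1198)
R(o, p) = 198 - 22*p
sqrt(R(t, 1717) - 4747523) = sqrt((198 - 22*1717) - 4747523) = sqrt((198 - 37774) - 4747523) = sqrt(-37576 - 4747523) = sqrt(-4785099) = I*sqrt(4785099)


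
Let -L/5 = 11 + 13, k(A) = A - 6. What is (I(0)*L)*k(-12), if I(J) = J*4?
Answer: 0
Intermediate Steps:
I(J) = 4*J
k(A) = -6 + A
L = -120 (L = -5*(11 + 13) = -5*24 = -120)
(I(0)*L)*k(-12) = ((4*0)*(-120))*(-6 - 12) = (0*(-120))*(-18) = 0*(-18) = 0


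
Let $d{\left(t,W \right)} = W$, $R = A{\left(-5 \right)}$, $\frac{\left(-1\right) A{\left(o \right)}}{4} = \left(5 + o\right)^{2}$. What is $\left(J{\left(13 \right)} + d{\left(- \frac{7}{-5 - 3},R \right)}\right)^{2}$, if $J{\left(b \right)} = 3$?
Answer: $9$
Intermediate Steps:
$A{\left(o \right)} = - 4 \left(5 + o\right)^{2}$
$R = 0$ ($R = - 4 \left(5 - 5\right)^{2} = - 4 \cdot 0^{2} = \left(-4\right) 0 = 0$)
$\left(J{\left(13 \right)} + d{\left(- \frac{7}{-5 - 3},R \right)}\right)^{2} = \left(3 + 0\right)^{2} = 3^{2} = 9$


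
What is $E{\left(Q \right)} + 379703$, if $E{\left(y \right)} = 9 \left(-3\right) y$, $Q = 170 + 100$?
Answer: $372413$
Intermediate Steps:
$Q = 270$
$E{\left(y \right)} = - 27 y$
$E{\left(Q \right)} + 379703 = \left(-27\right) 270 + 379703 = -7290 + 379703 = 372413$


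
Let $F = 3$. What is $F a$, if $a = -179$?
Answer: $-537$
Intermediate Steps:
$F a = 3 \left(-179\right) = -537$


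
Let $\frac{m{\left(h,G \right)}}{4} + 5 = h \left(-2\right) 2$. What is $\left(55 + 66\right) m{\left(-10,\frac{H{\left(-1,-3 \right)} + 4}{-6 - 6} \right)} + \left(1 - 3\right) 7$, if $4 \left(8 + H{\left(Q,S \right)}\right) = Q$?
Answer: $16926$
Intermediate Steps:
$H{\left(Q,S \right)} = -8 + \frac{Q}{4}$
$m{\left(h,G \right)} = -20 - 16 h$ ($m{\left(h,G \right)} = -20 + 4 h \left(-2\right) 2 = -20 + 4 - 2 h 2 = -20 + 4 \left(- 4 h\right) = -20 - 16 h$)
$\left(55 + 66\right) m{\left(-10,\frac{H{\left(-1,-3 \right)} + 4}{-6 - 6} \right)} + \left(1 - 3\right) 7 = \left(55 + 66\right) \left(-20 - -160\right) + \left(1 - 3\right) 7 = 121 \left(-20 + 160\right) - 14 = 121 \cdot 140 - 14 = 16940 - 14 = 16926$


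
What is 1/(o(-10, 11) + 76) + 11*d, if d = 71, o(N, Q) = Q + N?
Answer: 60138/77 ≈ 781.01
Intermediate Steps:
o(N, Q) = N + Q
1/(o(-10, 11) + 76) + 11*d = 1/((-10 + 11) + 76) + 11*71 = 1/(1 + 76) + 781 = 1/77 + 781 = 60138/77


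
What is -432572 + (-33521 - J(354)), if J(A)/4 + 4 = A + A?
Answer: -468909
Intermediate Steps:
J(A) = -16 + 8*A (J(A) = -16 + 4*(A + A) = -16 + 4*(2*A) = -16 + 8*A)
-432572 + (-33521 - J(354)) = -432572 + (-33521 - (-16 + 8*354)) = -432572 + (-33521 - (-16 + 2832)) = -432572 + (-33521 - 1*2816) = -432572 + (-33521 - 2816) = -432572 - 36337 = -468909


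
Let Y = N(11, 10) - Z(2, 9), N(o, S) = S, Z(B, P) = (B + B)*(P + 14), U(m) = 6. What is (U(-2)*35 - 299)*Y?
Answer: 7298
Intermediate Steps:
Z(B, P) = 2*B*(14 + P) (Z(B, P) = (2*B)*(14 + P) = 2*B*(14 + P))
Y = -82 (Y = 10 - 2*2*(14 + 9) = 10 - 2*2*23 = 10 - 1*92 = 10 - 92 = -82)
(U(-2)*35 - 299)*Y = (6*35 - 299)*(-82) = (210 - 299)*(-82) = -89*(-82) = 7298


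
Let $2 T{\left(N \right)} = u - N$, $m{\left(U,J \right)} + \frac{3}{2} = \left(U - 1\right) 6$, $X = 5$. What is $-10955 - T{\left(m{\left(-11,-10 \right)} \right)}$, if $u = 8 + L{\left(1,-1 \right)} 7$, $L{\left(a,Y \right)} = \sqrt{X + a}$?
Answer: $- \frac{43983}{4} - \frac{7 \sqrt{6}}{2} \approx -11004.0$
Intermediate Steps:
$m{\left(U,J \right)} = - \frac{15}{2} + 6 U$ ($m{\left(U,J \right)} = - \frac{3}{2} + \left(U - 1\right) 6 = - \frac{3}{2} + \left(-1 + U\right) 6 = - \frac{3}{2} + \left(-6 + 6 U\right) = - \frac{15}{2} + 6 U$)
$L{\left(a,Y \right)} = \sqrt{5 + a}$
$u = 8 + 7 \sqrt{6}$ ($u = 8 + \sqrt{5 + 1} \cdot 7 = 8 + \sqrt{6} \cdot 7 = 8 + 7 \sqrt{6} \approx 25.146$)
$T{\left(N \right)} = 4 - \frac{N}{2} + \frac{7 \sqrt{6}}{2}$ ($T{\left(N \right)} = \frac{\left(8 + 7 \sqrt{6}\right) - N}{2} = \frac{8 - N + 7 \sqrt{6}}{2} = 4 - \frac{N}{2} + \frac{7 \sqrt{6}}{2}$)
$-10955 - T{\left(m{\left(-11,-10 \right)} \right)} = -10955 - \left(4 - \frac{- \frac{15}{2} + 6 \left(-11\right)}{2} + \frac{7 \sqrt{6}}{2}\right) = -10955 - \left(4 - \frac{- \frac{15}{2} - 66}{2} + \frac{7 \sqrt{6}}{2}\right) = -10955 - \left(4 - - \frac{147}{4} + \frac{7 \sqrt{6}}{2}\right) = -10955 - \left(4 + \frac{147}{4} + \frac{7 \sqrt{6}}{2}\right) = -10955 - \left(\frac{163}{4} + \frac{7 \sqrt{6}}{2}\right) = - \frac{43983}{4} - \frac{7 \sqrt{6}}{2}$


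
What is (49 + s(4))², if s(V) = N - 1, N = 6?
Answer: 2916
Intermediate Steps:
s(V) = 5 (s(V) = 6 - 1 = 5)
(49 + s(4))² = (49 + 5)² = 54² = 2916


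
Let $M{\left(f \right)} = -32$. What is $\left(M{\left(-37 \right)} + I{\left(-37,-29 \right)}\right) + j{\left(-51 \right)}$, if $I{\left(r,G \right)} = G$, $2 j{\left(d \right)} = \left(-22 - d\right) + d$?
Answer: $-72$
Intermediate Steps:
$j{\left(d \right)} = -11$ ($j{\left(d \right)} = \frac{\left(-22 - d\right) + d}{2} = \frac{1}{2} \left(-22\right) = -11$)
$\left(M{\left(-37 \right)} + I{\left(-37,-29 \right)}\right) + j{\left(-51 \right)} = \left(-32 - 29\right) - 11 = -61 - 11 = -72$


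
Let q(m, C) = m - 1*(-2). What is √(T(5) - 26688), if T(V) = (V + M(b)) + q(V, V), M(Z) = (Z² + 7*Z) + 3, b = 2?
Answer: I*√26655 ≈ 163.26*I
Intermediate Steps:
q(m, C) = 2 + m (q(m, C) = m + 2 = 2 + m)
M(Z) = 3 + Z² + 7*Z
T(V) = 23 + 2*V (T(V) = (V + (3 + 2² + 7*2)) + (2 + V) = (V + (3 + 4 + 14)) + (2 + V) = (V + 21) + (2 + V) = (21 + V) + (2 + V) = 23 + 2*V)
√(T(5) - 26688) = √((23 + 2*5) - 26688) = √((23 + 10) - 26688) = √(33 - 26688) = √(-26655) = I*√26655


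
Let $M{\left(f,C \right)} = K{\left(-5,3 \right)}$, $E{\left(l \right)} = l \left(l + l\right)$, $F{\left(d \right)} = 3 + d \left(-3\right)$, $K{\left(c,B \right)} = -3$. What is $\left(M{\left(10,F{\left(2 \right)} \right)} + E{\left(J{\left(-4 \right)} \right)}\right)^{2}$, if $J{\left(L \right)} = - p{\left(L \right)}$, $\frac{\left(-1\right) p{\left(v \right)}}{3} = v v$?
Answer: $21206025$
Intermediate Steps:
$p{\left(v \right)} = - 3 v^{2}$ ($p{\left(v \right)} = - 3 v v = - 3 v^{2}$)
$J{\left(L \right)} = 3 L^{2}$ ($J{\left(L \right)} = - \left(-3\right) L^{2} = 3 L^{2}$)
$F{\left(d \right)} = 3 - 3 d$
$E{\left(l \right)} = 2 l^{2}$ ($E{\left(l \right)} = l 2 l = 2 l^{2}$)
$M{\left(f,C \right)} = -3$
$\left(M{\left(10,F{\left(2 \right)} \right)} + E{\left(J{\left(-4 \right)} \right)}\right)^{2} = \left(-3 + 2 \left(3 \left(-4\right)^{2}\right)^{2}\right)^{2} = \left(-3 + 2 \left(3 \cdot 16\right)^{2}\right)^{2} = \left(-3 + 2 \cdot 48^{2}\right)^{2} = \left(-3 + 2 \cdot 2304\right)^{2} = \left(-3 + 4608\right)^{2} = 4605^{2} = 21206025$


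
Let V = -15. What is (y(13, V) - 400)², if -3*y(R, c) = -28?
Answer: 1373584/9 ≈ 1.5262e+5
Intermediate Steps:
y(R, c) = 28/3 (y(R, c) = -⅓*(-28) = 28/3)
(y(13, V) - 400)² = (28/3 - 400)² = (-1172/3)² = 1373584/9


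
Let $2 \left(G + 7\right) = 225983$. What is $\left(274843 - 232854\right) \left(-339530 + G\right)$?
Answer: $- \frac{19024837999}{2} \approx -9.5124 \cdot 10^{9}$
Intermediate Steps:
$G = \frac{225969}{2}$ ($G = -7 + \frac{1}{2} \cdot 225983 = -7 + \frac{225983}{2} = \frac{225969}{2} \approx 1.1298 \cdot 10^{5}$)
$\left(274843 - 232854\right) \left(-339530 + G\right) = \left(274843 - 232854\right) \left(-339530 + \frac{225969}{2}\right) = 41989 \left(- \frac{453091}{2}\right) = - \frac{19024837999}{2}$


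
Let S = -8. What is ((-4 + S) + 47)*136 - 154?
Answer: 4606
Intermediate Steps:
((-4 + S) + 47)*136 - 154 = ((-4 - 8) + 47)*136 - 154 = (-12 + 47)*136 - 154 = 35*136 - 154 = 4760 - 154 = 4606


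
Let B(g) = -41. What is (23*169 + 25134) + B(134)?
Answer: 28980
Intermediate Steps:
(23*169 + 25134) + B(134) = (23*169 + 25134) - 41 = (3887 + 25134) - 41 = 29021 - 41 = 28980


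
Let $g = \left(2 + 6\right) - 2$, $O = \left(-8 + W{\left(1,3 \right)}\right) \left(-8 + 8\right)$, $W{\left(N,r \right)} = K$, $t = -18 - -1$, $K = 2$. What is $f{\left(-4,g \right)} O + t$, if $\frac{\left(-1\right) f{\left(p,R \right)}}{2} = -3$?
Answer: $-17$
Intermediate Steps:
$t = -17$ ($t = -18 + 1 = -17$)
$W{\left(N,r \right)} = 2$
$O = 0$ ($O = \left(-8 + 2\right) \left(-8 + 8\right) = \left(-6\right) 0 = 0$)
$g = 6$ ($g = 8 - 2 = 6$)
$f{\left(p,R \right)} = 6$ ($f{\left(p,R \right)} = \left(-2\right) \left(-3\right) = 6$)
$f{\left(-4,g \right)} O + t = 6 \cdot 0 - 17 = 0 - 17 = -17$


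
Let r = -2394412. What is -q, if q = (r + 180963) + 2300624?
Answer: -87175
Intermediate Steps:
q = 87175 (q = (-2394412 + 180963) + 2300624 = -2213449 + 2300624 = 87175)
-q = -1*87175 = -87175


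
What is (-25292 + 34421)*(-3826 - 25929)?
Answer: -271633395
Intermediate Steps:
(-25292 + 34421)*(-3826 - 25929) = 9129*(-29755) = -271633395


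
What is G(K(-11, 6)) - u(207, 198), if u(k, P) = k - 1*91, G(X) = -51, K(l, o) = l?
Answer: -167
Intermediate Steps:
u(k, P) = -91 + k (u(k, P) = k - 91 = -91 + k)
G(K(-11, 6)) - u(207, 198) = -51 - (-91 + 207) = -51 - 1*116 = -51 - 116 = -167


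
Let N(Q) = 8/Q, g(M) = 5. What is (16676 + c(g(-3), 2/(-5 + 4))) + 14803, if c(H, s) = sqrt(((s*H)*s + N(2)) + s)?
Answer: 31479 + sqrt(22) ≈ 31484.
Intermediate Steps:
c(H, s) = sqrt(4 + s + H*s**2) (c(H, s) = sqrt(((s*H)*s + 8/2) + s) = sqrt(((H*s)*s + 8*(1/2)) + s) = sqrt((H*s**2 + 4) + s) = sqrt((4 + H*s**2) + s) = sqrt(4 + s + H*s**2))
(16676 + c(g(-3), 2/(-5 + 4))) + 14803 = (16676 + sqrt(4 + 2/(-5 + 4) + 5*(2/(-5 + 4))**2)) + 14803 = (16676 + sqrt(4 + 2/(-1) + 5*(2/(-1))**2)) + 14803 = (16676 + sqrt(4 + 2*(-1) + 5*(2*(-1))**2)) + 14803 = (16676 + sqrt(4 - 2 + 5*(-2)**2)) + 14803 = (16676 + sqrt(4 - 2 + 5*4)) + 14803 = (16676 + sqrt(4 - 2 + 20)) + 14803 = (16676 + sqrt(22)) + 14803 = 31479 + sqrt(22)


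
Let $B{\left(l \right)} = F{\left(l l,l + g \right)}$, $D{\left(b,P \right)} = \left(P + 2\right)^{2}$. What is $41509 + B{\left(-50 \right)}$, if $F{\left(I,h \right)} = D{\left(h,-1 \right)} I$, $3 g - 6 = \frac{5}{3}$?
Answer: $44009$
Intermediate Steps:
$g = \frac{23}{9}$ ($g = 2 + \frac{5 \cdot \frac{1}{3}}{3} = 2 + \frac{1}{3} \cdot \frac{5}{3} = 2 + \frac{5}{9} = \frac{23}{9} \approx 2.5556$)
$D{\left(b,P \right)} = \left(2 + P\right)^{2}$
$F{\left(I,h \right)} = I$ ($F{\left(I,h \right)} = \left(2 - 1\right)^{2} I = 1^{2} I = 1 I = I$)
$B{\left(l \right)} = l^{2}$ ($B{\left(l \right)} = l l = l^{2}$)
$41509 + B{\left(-50 \right)} = 41509 + \left(-50\right)^{2} = 41509 + 2500 = 44009$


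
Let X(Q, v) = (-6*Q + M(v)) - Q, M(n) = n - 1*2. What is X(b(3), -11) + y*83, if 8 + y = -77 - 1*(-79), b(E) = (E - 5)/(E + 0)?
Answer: -1519/3 ≈ -506.33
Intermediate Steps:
M(n) = -2 + n (M(n) = n - 2 = -2 + n)
b(E) = (-5 + E)/E
X(Q, v) = -2 + v - 7*Q (X(Q, v) = (-6*Q + (-2 + v)) - Q = (-2 + v - 6*Q) - Q = -2 + v - 7*Q)
y = -6 (y = -8 + (-77 - 1*(-79)) = -8 + (-77 + 79) = -8 + 2 = -6)
X(b(3), -11) + y*83 = (-2 - 11 - 7*(-5 + 3)/3) - 6*83 = (-2 - 11 - 7*(-2)/3) - 498 = (-2 - 11 - 7*(-2/3)) - 498 = (-2 - 11 + 14/3) - 498 = -25/3 - 498 = -1519/3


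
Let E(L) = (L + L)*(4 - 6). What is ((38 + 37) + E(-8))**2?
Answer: 11449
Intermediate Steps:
E(L) = -4*L (E(L) = (2*L)*(-2) = -4*L)
((38 + 37) + E(-8))**2 = ((38 + 37) - 4*(-8))**2 = (75 + 32)**2 = 107**2 = 11449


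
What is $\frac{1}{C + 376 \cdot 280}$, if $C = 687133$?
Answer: $\frac{1}{792413} \approx 1.262 \cdot 10^{-6}$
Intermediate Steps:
$\frac{1}{C + 376 \cdot 280} = \frac{1}{687133 + 376 \cdot 280} = \frac{1}{687133 + 105280} = \frac{1}{792413}$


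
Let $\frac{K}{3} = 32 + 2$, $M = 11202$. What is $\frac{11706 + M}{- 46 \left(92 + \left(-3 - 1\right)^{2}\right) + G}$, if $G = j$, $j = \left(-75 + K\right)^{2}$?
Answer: $- \frac{7636}{1413} \approx -5.4041$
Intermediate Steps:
$K = 102$ ($K = 3 \left(32 + 2\right) = 3 \cdot 34 = 102$)
$j = 729$ ($j = \left(-75 + 102\right)^{2} = 27^{2} = 729$)
$G = 729$
$\frac{11706 + M}{- 46 \left(92 + \left(-3 - 1\right)^{2}\right) + G} = \frac{11706 + 11202}{- 46 \left(92 + \left(-3 - 1\right)^{2}\right) + 729} = \frac{22908}{- 46 \left(92 + \left(-4\right)^{2}\right) + 729} = \frac{22908}{- 46 \left(92 + 16\right) + 729} = \frac{22908}{\left(-46\right) 108 + 729} = \frac{22908}{-4968 + 729} = \frac{22908}{-4239} = 22908 \left(- \frac{1}{4239}\right) = - \frac{7636}{1413}$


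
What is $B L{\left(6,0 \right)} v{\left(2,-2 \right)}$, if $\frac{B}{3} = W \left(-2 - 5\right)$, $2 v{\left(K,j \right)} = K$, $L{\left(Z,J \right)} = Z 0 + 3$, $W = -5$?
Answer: $315$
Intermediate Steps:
$L{\left(Z,J \right)} = 3$ ($L{\left(Z,J \right)} = 0 + 3 = 3$)
$v{\left(K,j \right)} = \frac{K}{2}$
$B = 105$ ($B = 3 \left(- 5 \left(-2 - 5\right)\right) = 3 \left(\left(-5\right) \left(-7\right)\right) = 3 \cdot 35 = 105$)
$B L{\left(6,0 \right)} v{\left(2,-2 \right)} = 105 \cdot 3 \cdot \frac{1}{2} \cdot 2 = 315 \cdot 1 = 315$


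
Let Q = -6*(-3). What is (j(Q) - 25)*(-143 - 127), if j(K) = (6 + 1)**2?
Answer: -6480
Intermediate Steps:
Q = 18
j(K) = 49 (j(K) = 7**2 = 49)
(j(Q) - 25)*(-143 - 127) = (49 - 25)*(-143 - 127) = 24*(-270) = -6480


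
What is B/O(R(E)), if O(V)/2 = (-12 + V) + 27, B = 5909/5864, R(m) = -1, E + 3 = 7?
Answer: 5909/164192 ≈ 0.035988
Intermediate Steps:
E = 4 (E = -3 + 7 = 4)
B = 5909/5864 (B = 5909*(1/5864) = 5909/5864 ≈ 1.0077)
O(V) = 30 + 2*V (O(V) = 2*((-12 + V) + 27) = 2*(15 + V) = 30 + 2*V)
B/O(R(E)) = 5909/(5864*(30 + 2*(-1))) = 5909/(5864*(30 - 2)) = (5909/5864)/28 = (5909/5864)*(1/28) = 5909/164192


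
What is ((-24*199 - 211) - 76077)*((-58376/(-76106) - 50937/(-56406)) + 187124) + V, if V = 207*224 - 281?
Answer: -5426540298066728513/357736253 ≈ -1.5169e+10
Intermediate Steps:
V = 46087 (V = 46368 - 281 = 46087)
((-24*199 - 211) - 76077)*((-58376/(-76106) - 50937/(-56406)) + 187124) + V = ((-24*199 - 211) - 76077)*((-58376/(-76106) - 50937/(-56406)) + 187124) + 46087 = ((-4776 - 211) - 76077)*((-58376*(-1/76106) - 50937*(-1/56406)) + 187124) + 46087 = (-4987 - 76077)*((29188/38053 + 16979/18802) + 187124) + 46087 = -81064*(1194894663/715472506 + 187124) + 46087 = -81064*133883272107407/715472506 + 46087 = -5426556785057420524/357736253 + 46087 = -5426540298066728513/357736253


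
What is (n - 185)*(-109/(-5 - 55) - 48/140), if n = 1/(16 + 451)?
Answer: -1273283/4670 ≈ -272.65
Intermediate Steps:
n = 1/467 ≈ 0.0021413
(n - 185)*(-109/(-5 - 55) - 48/140) = (1/467 - 185)*(-109/(-5 - 55) - 48/140) = -86394*(-109/(-60) - 48*1/140)/467 = -86394*(-109*(-1/60) - 12/35)/467 = -86394*(109/60 - 12/35)/467 = -86394/467*619/420 = -1273283/4670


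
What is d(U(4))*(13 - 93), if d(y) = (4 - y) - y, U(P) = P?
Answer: 320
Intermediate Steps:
d(y) = 4 - 2*y
d(U(4))*(13 - 93) = (4 - 2*4)*(13 - 93) = (4 - 8)*(-80) = -4*(-80) = 320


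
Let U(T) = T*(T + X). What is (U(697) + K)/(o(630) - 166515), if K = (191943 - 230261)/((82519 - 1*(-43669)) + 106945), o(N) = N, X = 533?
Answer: -199867213912/38673267705 ≈ -5.1681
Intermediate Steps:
U(T) = T*(533 + T) (U(T) = T*(T + 533) = T*(533 + T))
K = -38318/233133 (K = -38318/((82519 + 43669) + 106945) = -38318/(126188 + 106945) = -38318/233133 ≈ -0.16436)
(U(697) + K)/(o(630) - 166515) = (697*(533 + 697) - 38318/233133)/(630 - 166515) = (697*1230 - 38318/233133)/(-165885) = (857310 - 38318/233133)*(-1/165885) = (199867213912/233133)*(-1/165885) = -199867213912/38673267705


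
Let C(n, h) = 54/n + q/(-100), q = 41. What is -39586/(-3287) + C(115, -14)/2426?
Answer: 220882413119/18340802600 ≈ 12.043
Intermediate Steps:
C(n, h) = -41/100 + 54/n (C(n, h) = 54/n + 41/(-100) = 54/n + 41*(-1/100) = 54/n - 41/100 = -41/100 + 54/n)
-39586/(-3287) + C(115, -14)/2426 = -39586/(-3287) + (-41/100 + 54/115)/2426 = -39586*(-1/3287) + (-41/100 + 54*(1/115))*(1/2426) = 39586/3287 + (-41/100 + 54/115)*(1/2426) = 39586/3287 + (137/2300)*(1/2426) = 39586/3287 + 137/5579800 = 220882413119/18340802600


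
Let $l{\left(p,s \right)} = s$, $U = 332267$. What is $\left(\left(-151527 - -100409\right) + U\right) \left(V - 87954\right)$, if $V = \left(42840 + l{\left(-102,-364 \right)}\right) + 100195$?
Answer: $15383629833$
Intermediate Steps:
$V = 142671$ ($V = \left(42840 - 364\right) + 100195 = 42476 + 100195 = 142671$)
$\left(\left(-151527 - -100409\right) + U\right) \left(V - 87954\right) = \left(\left(-151527 - -100409\right) + 332267\right) \left(142671 - 87954\right) = \left(\left(-151527 + 100409\right) + 332267\right) 54717 = \left(-51118 + 332267\right) 54717 = 281149 \cdot 54717 = 15383629833$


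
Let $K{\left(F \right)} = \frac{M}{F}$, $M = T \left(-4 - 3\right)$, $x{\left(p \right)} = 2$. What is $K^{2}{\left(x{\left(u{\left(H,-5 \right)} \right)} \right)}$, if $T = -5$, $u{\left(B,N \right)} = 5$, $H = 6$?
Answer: $\frac{1225}{4} \approx 306.25$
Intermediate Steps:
$M = 35$ ($M = - 5 \left(-4 - 3\right) = \left(-5\right) \left(-7\right) = 35$)
$K{\left(F \right)} = \frac{35}{F}$
$K^{2}{\left(x{\left(u{\left(H,-5 \right)} \right)} \right)} = \left(\frac{35}{2}\right)^{2} = \frac{1225}{4}$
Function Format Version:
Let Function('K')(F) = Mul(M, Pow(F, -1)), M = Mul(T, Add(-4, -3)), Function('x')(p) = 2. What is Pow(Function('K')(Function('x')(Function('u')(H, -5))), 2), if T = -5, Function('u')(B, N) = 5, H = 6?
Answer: Rational(1225, 4) ≈ 306.25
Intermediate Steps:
M = 35 (M = Mul(-5, Add(-4, -3)) = Mul(-5, -7) = 35)
Function('K')(F) = Mul(35, Pow(F, -1))
Pow(Function('K')(Function('x')(Function('u')(H, -5))), 2) = Pow(Mul(35, Pow(2, -1)), 2) = Pow(Mul(35, Rational(1, 2)), 2) = Pow(Rational(35, 2), 2) = Rational(1225, 4)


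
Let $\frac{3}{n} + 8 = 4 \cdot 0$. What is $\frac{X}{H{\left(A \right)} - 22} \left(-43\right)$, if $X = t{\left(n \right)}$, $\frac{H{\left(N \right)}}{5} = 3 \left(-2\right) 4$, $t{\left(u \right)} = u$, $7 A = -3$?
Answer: $- \frac{129}{1136} \approx -0.11356$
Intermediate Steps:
$A = - \frac{3}{7}$ ($A = \frac{1}{7} \left(-3\right) = - \frac{3}{7} \approx -0.42857$)
$n = - \frac{3}{8}$ ($n = \frac{3}{-8 + 4 \cdot 0} = \frac{3}{-8 + 0} = \frac{3}{-8} = 3 \left(- \frac{1}{8}\right) = - \frac{3}{8} \approx -0.375$)
$H{\left(N \right)} = -120$ ($H{\left(N \right)} = 5 \cdot 3 \left(-2\right) 4 = 5 \left(\left(-6\right) 4\right) = 5 \left(-24\right) = -120$)
$X = - \frac{3}{8} \approx -0.375$
$\frac{X}{H{\left(A \right)} - 22} \left(-43\right) = - \frac{3}{8 \left(-120 - 22\right)} \left(-43\right) = - \frac{3}{8 \left(-142\right)} \left(-43\right) = \left(- \frac{3}{8}\right) \left(- \frac{1}{142}\right) \left(-43\right) = \frac{3}{1136} \left(-43\right) = - \frac{129}{1136}$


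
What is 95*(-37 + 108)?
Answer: 6745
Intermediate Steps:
95*(-37 + 108) = 95*71 = 6745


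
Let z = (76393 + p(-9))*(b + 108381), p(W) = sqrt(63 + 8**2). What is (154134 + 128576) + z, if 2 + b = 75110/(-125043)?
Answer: 1035310245472021/125043 + 13551960187*sqrt(127)/125043 ≈ 8.2809e+9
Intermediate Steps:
b = -325196/125043 (b = -2 + 75110/(-125043) = -2 + 75110*(-1/125043) = -2 - 75110/125043 = -325196/125043 ≈ -2.6007)
p(W) = sqrt(127) (p(W) = sqrt(63 + 64) = sqrt(127))
z = 1035274894565491/125043 + 13551960187*sqrt(127)/125043 (z = (76393 + sqrt(127))*(-325196/125043 + 108381) = (76393 + sqrt(127))*(13551960187/125043) = 1035274894565491/125043 + 13551960187*sqrt(127)/125043 ≈ 8.2806e+9)
(154134 + 128576) + z = (154134 + 128576) + (1035274894565491/125043 + 13551960187*sqrt(127)/125043) = 282710 + (1035274894565491/125043 + 13551960187*sqrt(127)/125043) = 1035310245472021/125043 + 13551960187*sqrt(127)/125043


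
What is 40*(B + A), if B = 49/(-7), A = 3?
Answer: -160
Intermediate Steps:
B = -7 (B = 49*(-1/7) = -7)
40*(B + A) = 40*(-7 + 3) = 40*(-4) = -160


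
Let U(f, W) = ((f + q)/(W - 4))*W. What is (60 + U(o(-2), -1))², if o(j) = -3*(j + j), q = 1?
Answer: 97969/25 ≈ 3918.8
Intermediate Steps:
o(j) = -6*j
U(f, W) = W*(1 + f)/(-4 + W) (U(f, W) = ((f + 1)/(W - 4))*W = ((1 + f)/(-4 + W))*W = W*(1 + f)/(-4 + W))
(60 + U(o(-2), -1))² = (60 - (1 - 6*(-2))/(-4 - 1))² = (60 - 1*(1 + 12)/(-5))² = (60 - 1*(-⅕)*13)² = (60 + 13/5)² = (313/5)² = 97969/25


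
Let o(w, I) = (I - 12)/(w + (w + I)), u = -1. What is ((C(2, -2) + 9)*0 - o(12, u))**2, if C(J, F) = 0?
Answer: 169/529 ≈ 0.31947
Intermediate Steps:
o(w, I) = (-12 + I)/(I + 2*w) (o(w, I) = (-12 + I)/(w + (I + w)) = (-12 + I)/(I + 2*w))
((C(2, -2) + 9)*0 - o(12, u))**2 = ((0 + 9)*0 - (-12 - 1)/(-1 + 2*12))**2 = (9*0 - (-13)/(-1 + 24))**2 = (0 - (-13)/23)**2 = (0 - 1*(-13/23))**2 = (0 + 13/23)**2 = (13/23)**2 = 169/529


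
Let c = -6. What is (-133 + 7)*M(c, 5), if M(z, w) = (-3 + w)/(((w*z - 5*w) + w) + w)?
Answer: 28/5 ≈ 5.6000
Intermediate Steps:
M(z, w) = (-3 + w)/(-3*w + w*z) (M(z, w) = (-3 + w)/(((-5*w + w*z) + w) + w) = (-3 + w)/((-4*w + w*z) + w) = (-3 + w)/(-3*w + w*z))
(-133 + 7)*M(c, 5) = (-133 + 7)*((-3 + 5)/(5*(-3 - 6))) = -126*2/(5*(-9)) = -126*(-1)*2/(5*9) = -126*(-2/45) = 28/5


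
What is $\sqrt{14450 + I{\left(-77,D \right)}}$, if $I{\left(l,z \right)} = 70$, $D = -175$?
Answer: $22 \sqrt{30} \approx 120.5$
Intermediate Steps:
$\sqrt{14450 + I{\left(-77,D \right)}} = \sqrt{14450 + 70} = \sqrt{14520} = 22 \sqrt{30}$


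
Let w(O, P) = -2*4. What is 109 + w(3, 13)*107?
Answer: -747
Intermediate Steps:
w(O, P) = -8
109 + w(3, 13)*107 = 109 - 8*107 = 109 - 856 = -747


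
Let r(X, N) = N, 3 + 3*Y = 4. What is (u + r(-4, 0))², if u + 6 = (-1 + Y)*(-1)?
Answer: 256/9 ≈ 28.444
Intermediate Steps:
Y = ⅓ (Y = -1 + (⅓)*4 = -1 + 4/3 = ⅓ ≈ 0.33333)
u = -16/3 (u = -6 + (-1 + ⅓)*(-1) = -6 - ⅔*(-1) = -6 + ⅔ = -16/3 ≈ -5.3333)
(u + r(-4, 0))² = (-16/3 + 0)² = (-16/3)² = 256/9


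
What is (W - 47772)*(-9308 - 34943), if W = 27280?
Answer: 906791492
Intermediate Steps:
(W - 47772)*(-9308 - 34943) = (27280 - 47772)*(-9308 - 34943) = -20492*(-44251) = 906791492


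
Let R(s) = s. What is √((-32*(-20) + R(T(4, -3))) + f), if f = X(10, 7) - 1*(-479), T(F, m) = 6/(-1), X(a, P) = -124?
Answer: √989 ≈ 31.448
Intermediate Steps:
T(F, m) = -6 (T(F, m) = 6*(-1) = -6)
f = 355 (f = -124 - 1*(-479) = -124 + 479 = 355)
√((-32*(-20) + R(T(4, -3))) + f) = √((-32*(-20) - 6) + 355) = √((640 - 6) + 355) = √(634 + 355) = √989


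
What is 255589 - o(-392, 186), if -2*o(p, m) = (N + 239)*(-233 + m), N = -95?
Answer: 252205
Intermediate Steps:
o(p, m) = 16776 - 72*m (o(p, m) = -(-95 + 239)*(-233 + m)/2 = -72*(-233 + m) = -(-33552 + 144*m)/2 = 16776 - 72*m)
255589 - o(-392, 186) = 255589 - (16776 - 72*186) = 255589 - (16776 - 13392) = 255589 - 1*3384 = 255589 - 3384 = 252205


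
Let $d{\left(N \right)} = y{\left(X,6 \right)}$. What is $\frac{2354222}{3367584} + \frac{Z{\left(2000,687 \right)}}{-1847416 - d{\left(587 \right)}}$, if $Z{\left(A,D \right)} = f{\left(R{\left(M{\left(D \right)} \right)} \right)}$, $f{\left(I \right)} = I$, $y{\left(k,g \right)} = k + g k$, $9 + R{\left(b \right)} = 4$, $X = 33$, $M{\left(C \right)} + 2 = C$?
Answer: $\frac{2174894026777}{3111053237424} \approx 0.69909$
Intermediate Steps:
$M{\left(C \right)} = -2 + C$
$R{\left(b \right)} = -5$ ($R{\left(b \right)} = -9 + 4 = -5$)
$d{\left(N \right)} = 231$ ($d{\left(N \right)} = 33 \left(1 + 6\right) = 33 \cdot 7 = 231$)
$Z{\left(A,D \right)} = -5$
$\frac{2354222}{3367584} + \frac{Z{\left(2000,687 \right)}}{-1847416 - d{\left(587 \right)}} = \frac{2354222}{3367584} - \frac{5}{-1847416 - 231} = 2354222 \cdot \frac{1}{3367584} - \frac{5}{-1847416 - 231} = \frac{1177111}{1683792} - \frac{5}{-1847647} = \frac{1177111}{1683792} - - \frac{5}{1847647} = \frac{1177111}{1683792} + \frac{5}{1847647} = \frac{2174894026777}{3111053237424}$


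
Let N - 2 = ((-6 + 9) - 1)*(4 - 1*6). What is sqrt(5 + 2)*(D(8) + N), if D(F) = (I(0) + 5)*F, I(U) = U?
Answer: 38*sqrt(7) ≈ 100.54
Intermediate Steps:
D(F) = 5*F (D(F) = (0 + 5)*F = 5*F)
N = -2 (N = 2 + ((-6 + 9) - 1)*(4 - 1*6) = 2 + (3 - 1)*(4 - 6) = 2 + 2*(-2) = 2 - 4 = -2)
sqrt(5 + 2)*(D(8) + N) = sqrt(5 + 2)*(5*8 - 2) = sqrt(7)*(40 - 2) = sqrt(7)*38 = 38*sqrt(7)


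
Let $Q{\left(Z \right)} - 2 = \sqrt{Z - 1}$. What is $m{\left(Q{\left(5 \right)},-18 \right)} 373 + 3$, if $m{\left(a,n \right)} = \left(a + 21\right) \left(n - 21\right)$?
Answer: $-363672$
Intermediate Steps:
$Q{\left(Z \right)} = 2 + \sqrt{-1 + Z}$ ($Q{\left(Z \right)} = 2 + \sqrt{Z - 1} = 2 + \sqrt{-1 + Z}$)
$m{\left(a,n \right)} = \left(-21 + n\right) \left(21 + a\right)$ ($m{\left(a,n \right)} = \left(21 + a\right) \left(-21 + n\right) = \left(-21 + n\right) \left(21 + a\right)$)
$m{\left(Q{\left(5 \right)},-18 \right)} 373 + 3 = \left(-441 - 21 \left(2 + \sqrt{-1 + 5}\right) + 21 \left(-18\right) + \left(2 + \sqrt{-1 + 5}\right) \left(-18\right)\right) 373 + 3 = \left(-441 - 21 \left(2 + \sqrt{4}\right) - 378 + \left(2 + \sqrt{4}\right) \left(-18\right)\right) 373 + 3 = \left(-441 - 21 \left(2 + 2\right) - 378 + \left(2 + 2\right) \left(-18\right)\right) 373 + 3 = \left(-441 - 84 - 378 + 4 \left(-18\right)\right) 373 + 3 = \left(-441 - 84 - 378 - 72\right) 373 + 3 = \left(-975\right) 373 + 3 = -363675 + 3 = -363672$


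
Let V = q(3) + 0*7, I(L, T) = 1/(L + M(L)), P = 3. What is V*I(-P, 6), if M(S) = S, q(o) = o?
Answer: -½ ≈ -0.50000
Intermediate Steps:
I(L, T) = 1/(2*L) (I(L, T) = 1/(L + L) = 1/(2*L))
V = 3 (V = 3 + 0*7 = 3 + 0 = 3)
V*I(-P, 6) = 3*(1/(2*((-1*3)))) = 3*((½)/(-3)) = 3*((½)*(-⅓)) = 3*(-⅙) = -½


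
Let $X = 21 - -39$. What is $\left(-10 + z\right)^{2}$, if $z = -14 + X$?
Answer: $1296$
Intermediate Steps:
$X = 60$ ($X = 21 + 39 = 60$)
$z = 46$ ($z = -14 + 60 = 46$)
$\left(-10 + z\right)^{2} = \left(-10 + 46\right)^{2} = 36^{2} = 1296$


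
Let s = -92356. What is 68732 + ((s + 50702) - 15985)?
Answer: 11093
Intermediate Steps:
68732 + ((s + 50702) - 15985) = 68732 + ((-92356 + 50702) - 15985) = 68732 + (-41654 - 15985) = 68732 - 57639 = 11093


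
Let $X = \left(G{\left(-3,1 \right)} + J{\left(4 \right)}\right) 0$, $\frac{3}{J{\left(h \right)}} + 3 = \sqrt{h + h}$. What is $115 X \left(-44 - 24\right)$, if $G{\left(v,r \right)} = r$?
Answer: $0$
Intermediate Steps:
$J{\left(h \right)} = \frac{3}{-3 + \sqrt{2} \sqrt{h}}$ ($J{\left(h \right)} = \frac{3}{-3 + \sqrt{h + h}} = \frac{3}{-3 + \sqrt{2 h}} = \frac{3}{-3 + \sqrt{2} \sqrt{h}}$)
$X = 0$ ($X = \left(1 + \frac{3}{-3 + \sqrt{2} \sqrt{4}}\right) 0 = \left(1 + \frac{3}{-3 + \sqrt{2} \cdot 2}\right) 0 = \left(1 + \frac{3}{-3 + 2 \sqrt{2}}\right) 0 = 0$)
$115 X \left(-44 - 24\right) = 115 \cdot 0 \left(-44 - 24\right) = 115 \cdot 0 \left(-68\right) = 115 \cdot 0 = 0$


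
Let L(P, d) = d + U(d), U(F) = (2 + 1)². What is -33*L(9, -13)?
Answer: 132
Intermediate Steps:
U(F) = 9 (U(F) = 3² = 9)
L(P, d) = 9 + d (L(P, d) = d + 9 = 9 + d)
-33*L(9, -13) = -33*(9 - 13) = -33*(-4) = 132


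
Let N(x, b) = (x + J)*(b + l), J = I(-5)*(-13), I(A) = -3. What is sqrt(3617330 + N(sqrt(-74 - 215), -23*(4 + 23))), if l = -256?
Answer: sqrt(3583127 - 14909*I) ≈ 1892.9 - 3.938*I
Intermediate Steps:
J = 39 (J = -3*(-13) = 39)
N(x, b) = (-256 + b)*(39 + x) (N(x, b) = (x + 39)*(b - 256) = (39 + x)*(-256 + b) = (-256 + b)*(39 + x))
sqrt(3617330 + N(sqrt(-74 - 215), -23*(4 + 23))) = sqrt(3617330 + (-9984 - 256*sqrt(-74 - 215) + 39*(-23*(4 + 23)) + (-23*(4 + 23))*sqrt(-74 - 215))) = sqrt(3617330 + (-9984 - 4352*I + 39*(-23*27) + (-23*27)*sqrt(-289))) = sqrt(3617330 + (-9984 - 4352*I + 39*(-621) - 10557*I)) = sqrt(3617330 + (-9984 - 4352*I - 24219 - 10557*I)) = sqrt(3617330 + (-34203 - 14909*I)) = sqrt(3583127 - 14909*I)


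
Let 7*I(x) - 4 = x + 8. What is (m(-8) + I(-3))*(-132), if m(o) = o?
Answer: 6204/7 ≈ 886.29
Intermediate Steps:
I(x) = 12/7 + x/7 (I(x) = 4/7 + (x + 8)/7 = 4/7 + (8 + x)/7 = 4/7 + (8/7 + x/7) = 12/7 + x/7)
(m(-8) + I(-3))*(-132) = (-8 + (12/7 + (⅐)*(-3)))*(-132) = (-8 + (12/7 - 3/7))*(-132) = (-8 + 9/7)*(-132) = -47/7*(-132) = 6204/7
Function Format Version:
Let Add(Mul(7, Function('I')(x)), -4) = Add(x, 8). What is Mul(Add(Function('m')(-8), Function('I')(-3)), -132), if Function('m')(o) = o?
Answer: Rational(6204, 7) ≈ 886.29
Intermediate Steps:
Function('I')(x) = Add(Rational(12, 7), Mul(Rational(1, 7), x)) (Function('I')(x) = Add(Rational(4, 7), Mul(Rational(1, 7), Add(x, 8))) = Add(Rational(4, 7), Mul(Rational(1, 7), Add(8, x))) = Add(Rational(4, 7), Add(Rational(8, 7), Mul(Rational(1, 7), x))) = Add(Rational(12, 7), Mul(Rational(1, 7), x)))
Mul(Add(Function('m')(-8), Function('I')(-3)), -132) = Mul(Add(-8, Add(Rational(12, 7), Mul(Rational(1, 7), -3))), -132) = Mul(Add(-8, Add(Rational(12, 7), Rational(-3, 7))), -132) = Mul(Add(-8, Rational(9, 7)), -132) = Mul(Rational(-47, 7), -132) = Rational(6204, 7)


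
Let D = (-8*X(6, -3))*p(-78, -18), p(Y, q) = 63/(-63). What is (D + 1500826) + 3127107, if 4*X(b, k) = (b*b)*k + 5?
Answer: 4627727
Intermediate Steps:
p(Y, q) = -1 (p(Y, q) = 63*(-1/63) = -1)
X(b, k) = 5/4 + k*b²/4 (X(b, k) = ((b*b)*k + 5)/4 = (b²*k + 5)/4 = (k*b² + 5)/4 = (5 + k*b²)/4 = 5/4 + k*b²/4)
D = -206 (D = -8*(5/4 + (¼)*(-3)*6²)*(-1) = -8*(5/4 + (¼)*(-3)*36)*(-1) = -8*(5/4 - 27)*(-1) = -8*(-103/4)*(-1) = 206*(-1) = -206)
(D + 1500826) + 3127107 = (-206 + 1500826) + 3127107 = 1500620 + 3127107 = 4627727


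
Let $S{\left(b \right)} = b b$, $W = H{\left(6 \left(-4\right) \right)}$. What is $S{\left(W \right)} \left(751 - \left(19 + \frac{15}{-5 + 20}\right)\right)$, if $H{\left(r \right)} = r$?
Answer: $421056$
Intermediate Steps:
$W = -24$ ($W = 6 \left(-4\right) = -24$)
$S{\left(b \right)} = b^{2}$
$S{\left(W \right)} \left(751 - \left(19 + \frac{15}{-5 + 20}\right)\right) = \left(-24\right)^{2} \left(751 - \left(19 + \frac{15}{-5 + 20}\right)\right) = 576 \left(751 - \left(19 + \frac{15}{15}\right)\right) = 576 \left(751 - 20\right) = 576 \cdot 731 = 421056$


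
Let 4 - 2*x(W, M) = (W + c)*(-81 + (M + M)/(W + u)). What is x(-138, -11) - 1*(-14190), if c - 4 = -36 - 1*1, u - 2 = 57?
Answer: 1151869/158 ≈ 7290.3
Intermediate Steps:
u = 59 (u = 2 + 57 = 59)
c = -33 (c = 4 + (-36 - 1*1) = 4 + (-36 - 1) = 4 - 37 = -33)
x(W, M) = 2 - (-81 + 2*M/(59 + W))*(-33 + W)/2 (x(W, M) = 2 - (W - 33)*(-81 + (M + M)/(W + 59))/2 = 2 - (-33 + W)*(-81 + (2*M)/(59 + W))/2 = 2 - (-33 + W)*(-81 + 2*M/(59 + W))/2 = 2 - (-81 + 2*M/(59 + W))*(-33 + W)/2)
x(-138, -11) - 1*(-14190) = (-157471 + 66*(-11) + 81*(-138)**2 + 2110*(-138) - 2*(-11)*(-138))/(2*(59 - 138)) - 1*(-14190) = (1/2)*(-157471 - 726 + 81*19044 - 291180 - 3036)/(-79) + 14190 = (1/2)*(-1/79)*(-157471 - 726 + 1542564 - 291180 - 3036) + 14190 = (1/2)*(-1/79)*1090151 + 14190 = -1090151/158 + 14190 = 1151869/158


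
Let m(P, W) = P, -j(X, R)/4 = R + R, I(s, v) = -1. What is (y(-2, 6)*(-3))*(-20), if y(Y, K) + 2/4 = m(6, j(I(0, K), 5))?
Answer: 330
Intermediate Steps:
j(X, R) = -8*R (j(X, R) = -4*(R + R) = -8*R)
y(Y, K) = 11/2 (y(Y, K) = -½ + 6 = 11/2)
(y(-2, 6)*(-3))*(-20) = ((11/2)*(-3))*(-20) = -33/2*(-20) = 330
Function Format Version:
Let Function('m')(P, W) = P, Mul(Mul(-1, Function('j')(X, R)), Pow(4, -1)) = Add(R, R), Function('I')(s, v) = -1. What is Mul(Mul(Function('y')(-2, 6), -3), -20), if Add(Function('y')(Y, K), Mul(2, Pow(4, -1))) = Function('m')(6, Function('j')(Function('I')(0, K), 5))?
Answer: 330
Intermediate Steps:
Function('j')(X, R) = Mul(-8, R) (Function('j')(X, R) = Mul(-4, Add(R, R)) = Mul(-4, Mul(2, R)) = Mul(-8, R))
Function('y')(Y, K) = Rational(11, 2) (Function('y')(Y, K) = Add(Rational(-1, 2), 6) = Rational(11, 2))
Mul(Mul(Function('y')(-2, 6), -3), -20) = Mul(Mul(Rational(11, 2), -3), -20) = Mul(Rational(-33, 2), -20) = 330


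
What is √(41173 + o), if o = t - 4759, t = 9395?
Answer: √45809 ≈ 214.03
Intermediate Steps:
o = 4636 (o = 9395 - 4759 = 4636)
√(41173 + o) = √(41173 + 4636) = √45809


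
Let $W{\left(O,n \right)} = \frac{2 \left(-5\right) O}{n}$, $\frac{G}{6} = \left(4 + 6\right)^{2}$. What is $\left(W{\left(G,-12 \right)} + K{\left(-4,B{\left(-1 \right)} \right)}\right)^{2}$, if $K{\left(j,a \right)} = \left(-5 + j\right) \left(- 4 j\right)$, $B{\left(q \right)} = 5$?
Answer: $126736$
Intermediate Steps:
$K{\left(j,a \right)} = - 4 j \left(-5 + j\right)$
$G = 600$ ($G = 6 \left(4 + 6\right)^{2} = 6 \cdot 10^{2} = 6 \cdot 100 = 600$)
$W{\left(O,n \right)} = - \frac{10 O}{n}$ ($W{\left(O,n \right)} = \frac{\left(-10\right) O}{n} = - \frac{10 O}{n}$)
$\left(W{\left(G,-12 \right)} + K{\left(-4,B{\left(-1 \right)} \right)}\right)^{2} = \left(\left(-10\right) 600 \frac{1}{-12} + 4 \left(-4\right) \left(5 - -4\right)\right)^{2} = \left(\left(-10\right) 600 \left(- \frac{1}{12}\right) + 4 \left(-4\right) \left(5 + 4\right)\right)^{2} = \left(500 + 4 \left(-4\right) 9\right)^{2} = \left(500 - 144\right)^{2} = 356^{2} = 126736$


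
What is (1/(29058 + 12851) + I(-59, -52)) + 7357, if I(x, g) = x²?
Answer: 454209743/41909 ≈ 10838.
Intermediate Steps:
(1/(29058 + 12851) + I(-59, -52)) + 7357 = (1/(29058 + 12851) + (-59)²) + 7357 = (1/41909 + 3481) + 7357 = 145885230/41909 + 7357 = 454209743/41909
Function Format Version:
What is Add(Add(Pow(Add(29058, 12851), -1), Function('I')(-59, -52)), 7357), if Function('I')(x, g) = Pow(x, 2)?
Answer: Rational(454209743, 41909) ≈ 10838.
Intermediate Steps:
Add(Add(Pow(Add(29058, 12851), -1), Function('I')(-59, -52)), 7357) = Add(Add(Pow(Add(29058, 12851), -1), Pow(-59, 2)), 7357) = Add(Add(Pow(41909, -1), 3481), 7357) = Add(Add(Rational(1, 41909), 3481), 7357) = Add(Rational(145885230, 41909), 7357) = Rational(454209743, 41909)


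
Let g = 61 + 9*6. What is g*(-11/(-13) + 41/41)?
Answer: 2760/13 ≈ 212.31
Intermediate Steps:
g = 115 (g = 61 + 54 = 115)
g*(-11/(-13) + 41/41) = 115*(-11/(-13) + 41/41) = 115*(-11*(-1/13) + 41*(1/41)) = 115*(11/13 + 1) = 115*(24/13) = 2760/13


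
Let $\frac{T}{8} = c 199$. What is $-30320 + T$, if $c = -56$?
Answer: $-119472$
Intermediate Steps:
$T = -89152$ ($T = 8 \left(\left(-56\right) 199\right) = 8 \left(-11144\right) = -89152$)
$-30320 + T = -30320 - 89152 = -119472$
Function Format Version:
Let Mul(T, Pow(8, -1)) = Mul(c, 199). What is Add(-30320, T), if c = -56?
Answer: -119472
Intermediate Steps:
T = -89152 (T = Mul(8, Mul(-56, 199)) = Mul(8, -11144) = -89152)
Add(-30320, T) = Add(-30320, -89152) = -119472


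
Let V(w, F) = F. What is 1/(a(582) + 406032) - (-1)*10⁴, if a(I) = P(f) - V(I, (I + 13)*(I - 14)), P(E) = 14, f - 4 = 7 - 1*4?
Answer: 680860001/68086 ≈ 10000.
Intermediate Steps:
f = 7 (f = 4 + (7 - 1*4) = 4 + (7 - 4) = 4 + 3 = 7)
a(I) = 14 - (-14 + I)*(13 + I) (a(I) = 14 - (I + 13)*(I - 14) = 14 - (13 + I)*(-14 + I) = 14 - (-14 + I)*(13 + I))
1/(a(582) + 406032) - (-1)*10⁴ = 1/((196 + 582 - 1*582²) + 406032) - (-1)*10⁴ = 1/((196 + 582 - 1*338724) + 406032) - (-1)*10000 = 1/((196 + 582 - 338724) + 406032) - 1*(-10000) = 1/(-337946 + 406032) + 10000 = 1/68086 + 10000 = 680860001/68086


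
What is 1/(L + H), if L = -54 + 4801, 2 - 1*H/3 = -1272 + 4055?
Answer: -1/3596 ≈ -0.00027809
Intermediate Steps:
H = -8343 (H = 6 - 3*(-1272 + 4055) = 6 - 3*2783 = 6 - 8349 = -8343)
L = 4747
1/(L + H) = 1/(4747 - 8343) = 1/(-3596) = -1/3596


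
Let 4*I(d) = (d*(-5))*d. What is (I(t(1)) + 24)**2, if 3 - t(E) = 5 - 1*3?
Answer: 8281/16 ≈ 517.56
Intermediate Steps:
t(E) = 1 (t(E) = 3 - (5 - 1*3) = 3 - (5 - 3) = 3 - 1*2 = 3 - 2 = 1)
I(d) = -5*d**2/4 (I(d) = ((d*(-5))*d)/4 = ((-5*d)*d)/4 = (-5*d**2)/4 = -5*d**2/4)
(I(t(1)) + 24)**2 = (-5/4*1**2 + 24)**2 = (-5/4*1 + 24)**2 = (-5/4 + 24)**2 = (91/4)**2 = 8281/16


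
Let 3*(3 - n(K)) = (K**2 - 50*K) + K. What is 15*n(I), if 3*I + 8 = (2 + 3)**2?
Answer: 11455/9 ≈ 1272.8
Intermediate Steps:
I = 17/3 (I = -8/3 + (2 + 3)**2/3 = -8/3 + (1/3)*5**2 = -8/3 + (1/3)*25 = -8/3 + 25/3 = 17/3 ≈ 5.6667)
n(K) = 3 - K**2/3 + 49*K/3 (n(K) = 3 - ((K**2 - 50*K) + K)/3 = 3 - (K**2 - 49*K)/3 = 3 + (-K**2/3 + 49*K/3) = 3 - K**2/3 + 49*K/3)
15*n(I) = 15*(3 - (17/3)**2/3 + (49/3)*(17/3)) = 15*(3 - 1/3*289/9 + 833/9) = 15*(3 - 289/27 + 833/9) = 15*(2291/27) = 11455/9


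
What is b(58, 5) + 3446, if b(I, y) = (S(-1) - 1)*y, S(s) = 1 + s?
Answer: 3441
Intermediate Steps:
b(I, y) = -y (b(I, y) = ((1 - 1) - 1)*y = (0 - 1)*y = -y)
b(58, 5) + 3446 = -1*5 + 3446 = -5 + 3446 = 3441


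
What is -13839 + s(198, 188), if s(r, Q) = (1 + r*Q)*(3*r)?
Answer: 22097811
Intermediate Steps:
s(r, Q) = 3*r*(1 + Q*r) (s(r, Q) = (1 + Q*r)*(3*r) = 3*r*(1 + Q*r))
-13839 + s(198, 188) = -13839 + 3*198*(1 + 188*198) = -13839 + 3*198*(1 + 37224) = -13839 + 3*198*37225 = -13839 + 22111650 = 22097811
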